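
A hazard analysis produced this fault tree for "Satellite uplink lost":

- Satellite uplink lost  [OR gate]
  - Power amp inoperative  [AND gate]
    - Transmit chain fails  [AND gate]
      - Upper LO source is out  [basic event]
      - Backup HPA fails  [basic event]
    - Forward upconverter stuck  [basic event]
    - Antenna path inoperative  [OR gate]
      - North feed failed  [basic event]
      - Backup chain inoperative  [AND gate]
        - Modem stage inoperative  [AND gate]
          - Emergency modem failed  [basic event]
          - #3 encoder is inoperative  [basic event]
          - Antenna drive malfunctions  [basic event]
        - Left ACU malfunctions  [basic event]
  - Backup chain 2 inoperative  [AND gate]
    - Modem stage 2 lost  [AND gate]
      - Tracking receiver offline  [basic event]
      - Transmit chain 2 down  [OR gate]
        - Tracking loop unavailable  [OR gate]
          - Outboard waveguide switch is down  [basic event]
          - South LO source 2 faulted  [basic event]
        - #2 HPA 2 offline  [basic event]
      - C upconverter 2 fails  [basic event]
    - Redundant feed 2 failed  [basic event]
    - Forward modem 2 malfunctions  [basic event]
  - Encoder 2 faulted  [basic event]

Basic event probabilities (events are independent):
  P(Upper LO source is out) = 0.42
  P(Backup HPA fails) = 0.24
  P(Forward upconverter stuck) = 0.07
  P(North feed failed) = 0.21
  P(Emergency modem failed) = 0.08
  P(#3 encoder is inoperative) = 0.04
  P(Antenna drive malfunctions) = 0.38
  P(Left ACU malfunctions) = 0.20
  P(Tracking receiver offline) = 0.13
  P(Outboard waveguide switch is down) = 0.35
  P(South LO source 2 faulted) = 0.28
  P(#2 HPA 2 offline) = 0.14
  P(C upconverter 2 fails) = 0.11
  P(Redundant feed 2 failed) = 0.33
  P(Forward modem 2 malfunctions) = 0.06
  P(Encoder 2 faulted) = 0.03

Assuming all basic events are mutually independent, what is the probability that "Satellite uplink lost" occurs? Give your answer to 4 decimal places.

0.0316

P(Transmit chain fails) [AND] = 0.42 × 0.24 = 0.100800
P(Modem stage inoperative) [AND] = 0.08 × 0.04 × 0.38 = 0.001216
P(Backup chain inoperative) [AND] = 0.001216 × 0.20 = 0.000243
P(Antenna path inoperative) [OR] = 1 − (1−0.21) × (1−0.000243) = 0.210192
P(Power amp inoperative) [AND] = 0.100800 × 0.07 × 0.210192 = 0.001483
P(Tracking loop unavailable) [OR] = 1 − (1−0.35) × (1−0.28) = 0.532000
P(Transmit chain 2 down) [OR] = 1 − (1−0.532000) × (1−0.14) = 0.597520
P(Modem stage 2 lost) [AND] = 0.13 × 0.597520 × 0.11 = 0.008545
P(Backup chain 2 inoperative) [AND] = 0.008545 × 0.33 × 0.06 = 0.000169
P(Satellite uplink lost) [OR] = 1 − (1−0.001483) × (1−0.000169) × (1−0.03) = 0.031602
Rounded to 4 decimal places: P(Satellite uplink lost) ≈ 0.0316.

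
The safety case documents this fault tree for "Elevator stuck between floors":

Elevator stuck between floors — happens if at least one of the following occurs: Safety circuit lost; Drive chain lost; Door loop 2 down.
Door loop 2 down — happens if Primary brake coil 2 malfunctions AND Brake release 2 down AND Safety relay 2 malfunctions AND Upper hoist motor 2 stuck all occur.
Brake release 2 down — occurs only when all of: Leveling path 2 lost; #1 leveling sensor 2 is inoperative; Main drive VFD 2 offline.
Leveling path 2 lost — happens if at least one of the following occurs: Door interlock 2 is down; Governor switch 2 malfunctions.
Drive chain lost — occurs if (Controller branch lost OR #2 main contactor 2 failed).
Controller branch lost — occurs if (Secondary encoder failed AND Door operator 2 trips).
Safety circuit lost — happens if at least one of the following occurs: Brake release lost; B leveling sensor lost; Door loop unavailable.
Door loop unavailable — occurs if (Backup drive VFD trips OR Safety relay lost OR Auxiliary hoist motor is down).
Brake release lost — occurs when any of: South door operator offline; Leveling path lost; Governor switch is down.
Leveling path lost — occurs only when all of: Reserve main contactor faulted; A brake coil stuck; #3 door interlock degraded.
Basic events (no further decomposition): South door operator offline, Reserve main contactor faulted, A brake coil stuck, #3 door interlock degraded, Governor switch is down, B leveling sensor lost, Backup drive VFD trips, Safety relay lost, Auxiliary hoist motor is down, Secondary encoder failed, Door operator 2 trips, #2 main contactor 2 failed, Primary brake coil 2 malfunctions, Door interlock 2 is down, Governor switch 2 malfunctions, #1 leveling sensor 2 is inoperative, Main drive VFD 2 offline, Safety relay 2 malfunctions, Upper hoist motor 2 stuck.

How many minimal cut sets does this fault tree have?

Leveling path lost [AND]: one cut set from each child combined → 1 × 1 × 1 = 1 cut set(s).
Brake release lost [OR]: union of children's cut sets → 3 cut set(s).
Door loop unavailable [OR]: union of children's cut sets → 3 cut set(s).
Safety circuit lost [OR]: union of children's cut sets → 7 cut set(s).
Controller branch lost [AND]: one cut set from each child combined → 1 × 1 = 1 cut set(s).
Drive chain lost [OR]: union of children's cut sets → 2 cut set(s).
Leveling path 2 lost [OR]: union of children's cut sets → 2 cut set(s).
Brake release 2 down [AND]: one cut set from each child combined → 2 × 1 × 1 = 2 cut set(s).
Door loop 2 down [AND]: one cut set from each child combined → 1 × 2 × 1 × 1 = 2 cut set(s).
Elevator stuck between floors [OR]: union of children's cut sets → 11 cut set(s).

11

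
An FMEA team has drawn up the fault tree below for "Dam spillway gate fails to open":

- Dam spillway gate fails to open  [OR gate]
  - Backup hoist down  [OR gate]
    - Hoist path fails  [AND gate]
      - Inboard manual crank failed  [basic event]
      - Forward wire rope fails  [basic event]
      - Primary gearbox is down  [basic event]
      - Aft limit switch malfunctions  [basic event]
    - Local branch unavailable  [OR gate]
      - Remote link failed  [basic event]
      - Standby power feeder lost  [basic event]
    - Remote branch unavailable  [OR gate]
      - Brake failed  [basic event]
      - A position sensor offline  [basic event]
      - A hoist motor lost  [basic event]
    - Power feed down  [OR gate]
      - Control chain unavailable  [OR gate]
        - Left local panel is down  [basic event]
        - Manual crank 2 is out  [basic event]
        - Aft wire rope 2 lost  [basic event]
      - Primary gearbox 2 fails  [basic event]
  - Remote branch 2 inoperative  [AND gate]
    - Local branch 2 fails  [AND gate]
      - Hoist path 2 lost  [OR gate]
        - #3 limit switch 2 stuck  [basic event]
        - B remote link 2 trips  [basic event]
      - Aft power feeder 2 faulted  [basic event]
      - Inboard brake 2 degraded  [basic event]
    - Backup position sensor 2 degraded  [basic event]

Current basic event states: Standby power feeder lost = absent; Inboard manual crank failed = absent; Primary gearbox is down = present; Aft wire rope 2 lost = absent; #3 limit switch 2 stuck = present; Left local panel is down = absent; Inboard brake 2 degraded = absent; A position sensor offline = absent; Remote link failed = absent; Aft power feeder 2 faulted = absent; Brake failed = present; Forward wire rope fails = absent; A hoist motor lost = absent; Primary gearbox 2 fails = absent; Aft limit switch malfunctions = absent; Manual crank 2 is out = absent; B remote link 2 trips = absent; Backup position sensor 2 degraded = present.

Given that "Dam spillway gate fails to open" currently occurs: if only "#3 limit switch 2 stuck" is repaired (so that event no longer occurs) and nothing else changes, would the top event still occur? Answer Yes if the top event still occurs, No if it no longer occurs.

Counterfactual: set "#3 limit switch 2 stuck" to not occurred.
Hoist path fails [AND]: Inboard manual crank failed=not, Forward wire rope fails=not, Primary gearbox is down=occurs, Aft limit switch malfunctions=not → not all inputs occur → does not occur.
Local branch unavailable [OR]: Remote link failed=not, Standby power feeder lost=not → no input occurs → does not occur.
Remote branch unavailable [OR]: Brake failed=occurs, A position sensor offline=not, A hoist motor lost=not → at least one input occurs → occurs.
Control chain unavailable [OR]: Left local panel is down=not, Manual crank 2 is out=not, Aft wire rope 2 lost=not → no input occurs → does not occur.
Power feed down [OR]: Control chain unavailable=not, Primary gearbox 2 fails=not → no input occurs → does not occur.
Backup hoist down [OR]: Hoist path fails=not, Local branch unavailable=not, Remote branch unavailable=occurs, Power feed down=not → at least one input occurs → occurs.
Hoist path 2 lost [OR]: #3 limit switch 2 stuck=not, B remote link 2 trips=not → no input occurs → does not occur.
Local branch 2 fails [AND]: Hoist path 2 lost=not, Aft power feeder 2 faulted=not, Inboard brake 2 degraded=not → not all inputs occur → does not occur.
Remote branch 2 inoperative [AND]: Local branch 2 fails=not, Backup position sensor 2 degraded=occurs → not all inputs occur → does not occur.
Dam spillway gate fails to open [OR]: Backup hoist down=occurs, Remote branch 2 inoperative=not → at least one input occurs → occurs.

Yes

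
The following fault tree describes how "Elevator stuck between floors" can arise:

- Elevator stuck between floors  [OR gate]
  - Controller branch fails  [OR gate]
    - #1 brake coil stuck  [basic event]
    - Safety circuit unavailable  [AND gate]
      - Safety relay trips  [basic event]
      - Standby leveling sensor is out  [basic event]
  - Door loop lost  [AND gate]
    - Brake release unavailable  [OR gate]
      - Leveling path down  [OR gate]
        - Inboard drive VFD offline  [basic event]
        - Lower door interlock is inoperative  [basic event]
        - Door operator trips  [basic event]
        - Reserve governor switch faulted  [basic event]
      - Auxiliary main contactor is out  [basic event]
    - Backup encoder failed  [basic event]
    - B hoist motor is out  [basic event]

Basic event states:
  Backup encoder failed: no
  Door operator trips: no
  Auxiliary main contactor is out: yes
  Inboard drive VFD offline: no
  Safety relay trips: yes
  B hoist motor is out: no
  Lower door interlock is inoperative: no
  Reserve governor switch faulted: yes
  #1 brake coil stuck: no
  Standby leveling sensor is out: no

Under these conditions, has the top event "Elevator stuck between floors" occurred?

No

Safety circuit unavailable [AND]: Safety relay trips=occurs, Standby leveling sensor is out=not → not all inputs occur → does not occur.
Controller branch fails [OR]: #1 brake coil stuck=not, Safety circuit unavailable=not → no input occurs → does not occur.
Leveling path down [OR]: Inboard drive VFD offline=not, Lower door interlock is inoperative=not, Door operator trips=not, Reserve governor switch faulted=occurs → at least one input occurs → occurs.
Brake release unavailable [OR]: Leveling path down=occurs, Auxiliary main contactor is out=occurs → at least one input occurs → occurs.
Door loop lost [AND]: Brake release unavailable=occurs, Backup encoder failed=not, B hoist motor is out=not → not all inputs occur → does not occur.
Elevator stuck between floors [OR]: Controller branch fails=not, Door loop lost=not → no input occurs → does not occur.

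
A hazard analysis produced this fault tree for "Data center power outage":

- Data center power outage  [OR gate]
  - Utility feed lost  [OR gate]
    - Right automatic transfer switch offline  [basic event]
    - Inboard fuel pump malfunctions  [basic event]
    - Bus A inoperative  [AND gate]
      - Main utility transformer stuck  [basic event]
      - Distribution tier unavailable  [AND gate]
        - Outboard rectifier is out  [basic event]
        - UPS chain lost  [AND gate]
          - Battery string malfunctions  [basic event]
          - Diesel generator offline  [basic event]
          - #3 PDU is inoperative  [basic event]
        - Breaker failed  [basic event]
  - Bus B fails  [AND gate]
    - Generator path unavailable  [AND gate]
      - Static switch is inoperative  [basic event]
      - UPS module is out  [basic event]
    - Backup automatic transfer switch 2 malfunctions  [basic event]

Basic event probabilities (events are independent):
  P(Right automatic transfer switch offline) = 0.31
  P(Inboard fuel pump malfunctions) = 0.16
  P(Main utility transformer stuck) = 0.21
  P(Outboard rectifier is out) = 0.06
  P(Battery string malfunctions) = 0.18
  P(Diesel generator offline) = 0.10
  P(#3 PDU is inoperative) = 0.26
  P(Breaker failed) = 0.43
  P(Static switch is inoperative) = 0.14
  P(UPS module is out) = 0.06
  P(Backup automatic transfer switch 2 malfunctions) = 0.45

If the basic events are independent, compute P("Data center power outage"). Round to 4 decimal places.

P(UPS chain lost) [AND] = 0.18 × 0.10 × 0.26 = 0.004680
P(Distribution tier unavailable) [AND] = 0.06 × 0.004680 × 0.43 = 0.000121
P(Bus A inoperative) [AND] = 0.21 × 0.000121 = 0.000025
P(Utility feed lost) [OR] = 1 − (1−0.31) × (1−0.16) × (1−0.000025) = 0.420414
P(Generator path unavailable) [AND] = 0.14 × 0.06 = 0.008400
P(Bus B fails) [AND] = 0.008400 × 0.45 = 0.003780
P(Data center power outage) [OR] = 1 − (1−0.420414) × (1−0.003780) = 0.422605
Rounded to 4 decimal places: P(Data center power outage) ≈ 0.4226.

0.4226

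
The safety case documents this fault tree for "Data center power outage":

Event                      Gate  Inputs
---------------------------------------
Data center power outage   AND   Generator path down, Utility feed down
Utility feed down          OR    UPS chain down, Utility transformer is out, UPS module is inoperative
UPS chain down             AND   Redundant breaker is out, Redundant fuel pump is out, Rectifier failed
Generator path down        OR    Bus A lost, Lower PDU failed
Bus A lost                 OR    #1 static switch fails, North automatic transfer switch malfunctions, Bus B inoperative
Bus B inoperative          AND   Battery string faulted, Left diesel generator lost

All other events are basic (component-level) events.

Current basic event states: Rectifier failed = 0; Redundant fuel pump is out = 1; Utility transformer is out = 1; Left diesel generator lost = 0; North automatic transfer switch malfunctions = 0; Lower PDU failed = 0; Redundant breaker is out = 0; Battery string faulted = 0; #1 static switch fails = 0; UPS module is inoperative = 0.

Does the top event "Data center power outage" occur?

No

Bus B inoperative [AND]: Battery string faulted=not, Left diesel generator lost=not → not all inputs occur → does not occur.
Bus A lost [OR]: #1 static switch fails=not, North automatic transfer switch malfunctions=not, Bus B inoperative=not → no input occurs → does not occur.
Generator path down [OR]: Bus A lost=not, Lower PDU failed=not → no input occurs → does not occur.
UPS chain down [AND]: Redundant breaker is out=not, Redundant fuel pump is out=occurs, Rectifier failed=not → not all inputs occur → does not occur.
Utility feed down [OR]: UPS chain down=not, Utility transformer is out=occurs, UPS module is inoperative=not → at least one input occurs → occurs.
Data center power outage [AND]: Generator path down=not, Utility feed down=occurs → not all inputs occur → does not occur.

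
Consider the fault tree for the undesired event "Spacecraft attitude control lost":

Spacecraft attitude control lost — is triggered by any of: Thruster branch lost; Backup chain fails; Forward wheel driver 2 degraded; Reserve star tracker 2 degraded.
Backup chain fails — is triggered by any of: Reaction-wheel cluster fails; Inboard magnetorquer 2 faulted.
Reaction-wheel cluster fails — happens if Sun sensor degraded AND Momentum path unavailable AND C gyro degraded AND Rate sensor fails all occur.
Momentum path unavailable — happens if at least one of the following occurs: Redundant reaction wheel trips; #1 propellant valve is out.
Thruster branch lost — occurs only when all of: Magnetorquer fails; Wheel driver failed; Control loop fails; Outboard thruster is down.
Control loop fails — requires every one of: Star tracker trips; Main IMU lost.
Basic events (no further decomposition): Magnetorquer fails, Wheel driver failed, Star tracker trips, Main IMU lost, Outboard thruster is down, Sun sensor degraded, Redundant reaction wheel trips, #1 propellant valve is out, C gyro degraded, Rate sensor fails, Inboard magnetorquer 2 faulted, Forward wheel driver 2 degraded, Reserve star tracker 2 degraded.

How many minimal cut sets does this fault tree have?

Control loop fails [AND]: one cut set from each child combined → 1 × 1 = 1 cut set(s).
Thruster branch lost [AND]: one cut set from each child combined → 1 × 1 × 1 × 1 = 1 cut set(s).
Momentum path unavailable [OR]: union of children's cut sets → 2 cut set(s).
Reaction-wheel cluster fails [AND]: one cut set from each child combined → 1 × 2 × 1 × 1 = 2 cut set(s).
Backup chain fails [OR]: union of children's cut sets → 3 cut set(s).
Spacecraft attitude control lost [OR]: union of children's cut sets → 6 cut set(s).
Minimal cut sets: {Magnetorquer fails, Main IMU lost, Outboard thruster is down, Star tracker trips, Wheel driver failed}; {C gyro degraded, Rate sensor fails, Redundant reaction wheel trips, Sun sensor degraded}; {#1 propellant valve is out, C gyro degraded, Rate sensor fails, Sun sensor degraded}; {Inboard magnetorquer 2 faulted}; {Forward wheel driver 2 degraded}; {Reserve star tracker 2 degraded}.

6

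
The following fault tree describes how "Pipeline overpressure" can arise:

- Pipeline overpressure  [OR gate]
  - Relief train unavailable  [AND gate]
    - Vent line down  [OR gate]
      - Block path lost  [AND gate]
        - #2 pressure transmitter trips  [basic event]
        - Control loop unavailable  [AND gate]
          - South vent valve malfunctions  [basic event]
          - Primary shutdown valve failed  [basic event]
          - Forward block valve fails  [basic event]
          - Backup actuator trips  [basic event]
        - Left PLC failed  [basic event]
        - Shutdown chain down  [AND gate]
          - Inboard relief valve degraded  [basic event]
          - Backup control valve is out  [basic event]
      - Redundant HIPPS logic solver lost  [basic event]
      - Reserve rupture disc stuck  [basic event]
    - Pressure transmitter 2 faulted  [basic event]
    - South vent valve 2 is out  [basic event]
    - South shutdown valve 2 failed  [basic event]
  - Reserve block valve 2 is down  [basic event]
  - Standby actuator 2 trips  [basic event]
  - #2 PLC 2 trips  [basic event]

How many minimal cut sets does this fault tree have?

6

Control loop unavailable [AND]: one cut set from each child combined → 1 × 1 × 1 × 1 = 1 cut set(s).
Shutdown chain down [AND]: one cut set from each child combined → 1 × 1 = 1 cut set(s).
Block path lost [AND]: one cut set from each child combined → 1 × 1 × 1 × 1 = 1 cut set(s).
Vent line down [OR]: union of children's cut sets → 3 cut set(s).
Relief train unavailable [AND]: one cut set from each child combined → 3 × 1 × 1 × 1 = 3 cut set(s).
Pipeline overpressure [OR]: union of children's cut sets → 6 cut set(s).
Minimal cut sets: {#2 pressure transmitter trips, Backup actuator trips, Backup control valve is out, Forward block valve fails, Inboard relief valve degraded, Left PLC failed, Pressure transmitter 2 faulted, Primary shutdown valve failed, South shutdown valve 2 failed, South vent valve 2 is out, South vent valve malfunctions}; {Pressure transmitter 2 faulted, Redundant HIPPS logic solver lost, South shutdown valve 2 failed, South vent valve 2 is out}; {Pressure transmitter 2 faulted, Reserve rupture disc stuck, South shutdown valve 2 failed, South vent valve 2 is out}; {Reserve block valve 2 is down}; {Standby actuator 2 trips}; {#2 PLC 2 trips}.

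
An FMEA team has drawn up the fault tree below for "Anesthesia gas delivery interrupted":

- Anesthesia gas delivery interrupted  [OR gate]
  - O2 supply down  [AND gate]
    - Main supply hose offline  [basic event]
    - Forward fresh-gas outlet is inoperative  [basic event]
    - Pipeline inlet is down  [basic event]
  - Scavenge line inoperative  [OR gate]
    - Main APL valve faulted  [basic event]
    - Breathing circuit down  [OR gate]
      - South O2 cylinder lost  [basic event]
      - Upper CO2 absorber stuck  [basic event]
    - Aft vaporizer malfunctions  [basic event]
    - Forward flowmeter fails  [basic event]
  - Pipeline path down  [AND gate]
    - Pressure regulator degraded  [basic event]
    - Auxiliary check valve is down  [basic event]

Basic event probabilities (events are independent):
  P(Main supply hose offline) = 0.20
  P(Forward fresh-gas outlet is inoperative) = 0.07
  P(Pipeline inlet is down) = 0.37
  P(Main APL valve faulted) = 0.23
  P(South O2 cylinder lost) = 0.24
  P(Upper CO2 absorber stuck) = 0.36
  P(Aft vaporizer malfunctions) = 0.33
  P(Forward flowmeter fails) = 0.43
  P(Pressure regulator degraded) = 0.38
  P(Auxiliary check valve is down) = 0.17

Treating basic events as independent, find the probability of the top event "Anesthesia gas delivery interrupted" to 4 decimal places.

0.8669

P(O2 supply down) [AND] = 0.20 × 0.07 × 0.37 = 0.005180
P(Breathing circuit down) [OR] = 1 − (1−0.24) × (1−0.36) = 0.513600
P(Scavenge line inoperative) [OR] = 1 − (1−0.23) × (1−0.513600) × (1−0.33) × (1−0.43) = 0.856968
P(Pipeline path down) [AND] = 0.38 × 0.17 = 0.064600
P(Anesthesia gas delivery interrupted) [OR] = 1 − (1−0.005180) × (1−0.856968) × (1−0.064600) = 0.866901
Rounded to 4 decimal places: P(Anesthesia gas delivery interrupted) ≈ 0.8669.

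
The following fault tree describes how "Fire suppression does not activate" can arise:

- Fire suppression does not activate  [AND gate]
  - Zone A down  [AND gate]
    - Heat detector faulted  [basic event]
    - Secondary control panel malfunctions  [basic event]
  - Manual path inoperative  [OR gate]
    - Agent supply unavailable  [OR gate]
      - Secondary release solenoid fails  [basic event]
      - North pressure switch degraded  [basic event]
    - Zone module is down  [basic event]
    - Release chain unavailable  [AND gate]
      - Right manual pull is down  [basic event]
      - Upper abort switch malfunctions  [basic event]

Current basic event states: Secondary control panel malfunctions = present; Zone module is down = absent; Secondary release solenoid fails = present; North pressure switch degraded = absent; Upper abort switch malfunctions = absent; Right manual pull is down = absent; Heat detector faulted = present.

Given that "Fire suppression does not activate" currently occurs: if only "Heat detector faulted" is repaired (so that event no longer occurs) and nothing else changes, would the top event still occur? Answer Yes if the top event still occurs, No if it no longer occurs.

No

Counterfactual: set "Heat detector faulted" to not occurred.
Zone A down [AND]: Heat detector faulted=not, Secondary control panel malfunctions=occurs → not all inputs occur → does not occur.
Agent supply unavailable [OR]: Secondary release solenoid fails=occurs, North pressure switch degraded=not → at least one input occurs → occurs.
Release chain unavailable [AND]: Right manual pull is down=not, Upper abort switch malfunctions=not → not all inputs occur → does not occur.
Manual path inoperative [OR]: Agent supply unavailable=occurs, Zone module is down=not, Release chain unavailable=not → at least one input occurs → occurs.
Fire suppression does not activate [AND]: Zone A down=not, Manual path inoperative=occurs → not all inputs occur → does not occur.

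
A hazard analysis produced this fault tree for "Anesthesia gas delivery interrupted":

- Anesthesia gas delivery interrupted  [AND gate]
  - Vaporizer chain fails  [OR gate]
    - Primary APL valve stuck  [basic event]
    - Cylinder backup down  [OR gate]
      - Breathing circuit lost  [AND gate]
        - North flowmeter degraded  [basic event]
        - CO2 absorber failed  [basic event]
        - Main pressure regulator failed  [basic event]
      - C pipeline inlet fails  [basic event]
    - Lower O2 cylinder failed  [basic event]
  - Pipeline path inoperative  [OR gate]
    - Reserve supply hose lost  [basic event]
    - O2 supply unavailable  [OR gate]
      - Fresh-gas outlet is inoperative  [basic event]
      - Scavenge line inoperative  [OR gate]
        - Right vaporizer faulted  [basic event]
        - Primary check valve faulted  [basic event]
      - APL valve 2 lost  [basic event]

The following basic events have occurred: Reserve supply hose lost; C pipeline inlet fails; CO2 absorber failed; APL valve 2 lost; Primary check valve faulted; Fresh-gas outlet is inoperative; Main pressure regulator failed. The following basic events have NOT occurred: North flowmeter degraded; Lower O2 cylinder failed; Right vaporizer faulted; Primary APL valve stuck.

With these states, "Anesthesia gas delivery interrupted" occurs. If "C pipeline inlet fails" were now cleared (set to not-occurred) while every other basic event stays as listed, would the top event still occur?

Counterfactual: set "C pipeline inlet fails" to not occurred.
Breathing circuit lost [AND]: North flowmeter degraded=not, CO2 absorber failed=occurs, Main pressure regulator failed=occurs → not all inputs occur → does not occur.
Cylinder backup down [OR]: Breathing circuit lost=not, C pipeline inlet fails=not → no input occurs → does not occur.
Vaporizer chain fails [OR]: Primary APL valve stuck=not, Cylinder backup down=not, Lower O2 cylinder failed=not → no input occurs → does not occur.
Scavenge line inoperative [OR]: Right vaporizer faulted=not, Primary check valve faulted=occurs → at least one input occurs → occurs.
O2 supply unavailable [OR]: Fresh-gas outlet is inoperative=occurs, Scavenge line inoperative=occurs, APL valve 2 lost=occurs → at least one input occurs → occurs.
Pipeline path inoperative [OR]: Reserve supply hose lost=occurs, O2 supply unavailable=occurs → at least one input occurs → occurs.
Anesthesia gas delivery interrupted [AND]: Vaporizer chain fails=not, Pipeline path inoperative=occurs → not all inputs occur → does not occur.

No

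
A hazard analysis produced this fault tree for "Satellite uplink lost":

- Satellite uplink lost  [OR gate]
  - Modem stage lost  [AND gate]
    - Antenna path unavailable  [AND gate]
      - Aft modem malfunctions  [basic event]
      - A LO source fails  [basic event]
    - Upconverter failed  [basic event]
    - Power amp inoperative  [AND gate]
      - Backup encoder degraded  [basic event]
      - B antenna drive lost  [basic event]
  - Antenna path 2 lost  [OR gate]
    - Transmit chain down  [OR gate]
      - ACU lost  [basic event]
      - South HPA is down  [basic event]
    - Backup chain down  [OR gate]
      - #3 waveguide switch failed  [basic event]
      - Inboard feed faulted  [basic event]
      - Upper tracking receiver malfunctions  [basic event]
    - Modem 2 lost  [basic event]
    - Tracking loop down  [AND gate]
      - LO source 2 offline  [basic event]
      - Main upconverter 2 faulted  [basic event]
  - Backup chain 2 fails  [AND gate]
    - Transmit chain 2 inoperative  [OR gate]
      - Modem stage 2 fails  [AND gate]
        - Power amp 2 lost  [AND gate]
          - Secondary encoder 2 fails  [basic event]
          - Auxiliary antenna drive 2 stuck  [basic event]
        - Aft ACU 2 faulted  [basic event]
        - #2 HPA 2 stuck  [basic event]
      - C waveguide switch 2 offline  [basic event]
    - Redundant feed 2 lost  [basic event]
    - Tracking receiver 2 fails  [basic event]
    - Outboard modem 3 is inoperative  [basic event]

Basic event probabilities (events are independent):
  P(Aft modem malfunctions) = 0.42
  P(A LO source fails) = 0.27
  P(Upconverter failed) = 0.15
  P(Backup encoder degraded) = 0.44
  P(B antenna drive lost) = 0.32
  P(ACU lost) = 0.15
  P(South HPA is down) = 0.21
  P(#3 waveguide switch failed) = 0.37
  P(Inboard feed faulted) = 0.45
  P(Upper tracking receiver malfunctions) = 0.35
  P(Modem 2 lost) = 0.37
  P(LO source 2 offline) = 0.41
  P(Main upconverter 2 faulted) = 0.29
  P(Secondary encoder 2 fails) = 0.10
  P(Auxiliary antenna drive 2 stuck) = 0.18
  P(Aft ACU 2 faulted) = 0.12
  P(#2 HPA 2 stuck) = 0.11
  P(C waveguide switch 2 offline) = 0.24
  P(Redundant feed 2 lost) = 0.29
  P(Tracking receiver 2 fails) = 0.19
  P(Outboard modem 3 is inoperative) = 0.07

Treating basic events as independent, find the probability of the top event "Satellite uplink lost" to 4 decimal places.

0.9163

P(Antenna path unavailable) [AND] = 0.42 × 0.27 = 0.113400
P(Power amp inoperative) [AND] = 0.44 × 0.32 = 0.140800
P(Modem stage lost) [AND] = 0.113400 × 0.15 × 0.140800 = 0.002395
P(Transmit chain down) [OR] = 1 − (1−0.15) × (1−0.21) = 0.328500
P(Backup chain down) [OR] = 1 − (1−0.37) × (1−0.45) × (1−0.35) = 0.774775
P(Tracking loop down) [AND] = 0.41 × 0.29 = 0.118900
P(Antenna path 2 lost) [OR] = 1 − (1−0.328500) × (1−0.774775) × (1−0.37) × (1−0.118900) = 0.916049
P(Power amp 2 lost) [AND] = 0.10 × 0.18 = 0.018000
P(Modem stage 2 fails) [AND] = 0.018000 × 0.12 × 0.11 = 0.000238
P(Transmit chain 2 inoperative) [OR] = 1 − (1−0.000238) × (1−0.24) = 0.240181
P(Backup chain 2 fails) [AND] = 0.240181 × 0.29 × 0.19 × 0.07 = 0.000926
P(Satellite uplink lost) [OR] = 1 − (1−0.002395) × (1−0.916049) × (1−0.000926) = 0.916328
Rounded to 4 decimal places: P(Satellite uplink lost) ≈ 0.9163.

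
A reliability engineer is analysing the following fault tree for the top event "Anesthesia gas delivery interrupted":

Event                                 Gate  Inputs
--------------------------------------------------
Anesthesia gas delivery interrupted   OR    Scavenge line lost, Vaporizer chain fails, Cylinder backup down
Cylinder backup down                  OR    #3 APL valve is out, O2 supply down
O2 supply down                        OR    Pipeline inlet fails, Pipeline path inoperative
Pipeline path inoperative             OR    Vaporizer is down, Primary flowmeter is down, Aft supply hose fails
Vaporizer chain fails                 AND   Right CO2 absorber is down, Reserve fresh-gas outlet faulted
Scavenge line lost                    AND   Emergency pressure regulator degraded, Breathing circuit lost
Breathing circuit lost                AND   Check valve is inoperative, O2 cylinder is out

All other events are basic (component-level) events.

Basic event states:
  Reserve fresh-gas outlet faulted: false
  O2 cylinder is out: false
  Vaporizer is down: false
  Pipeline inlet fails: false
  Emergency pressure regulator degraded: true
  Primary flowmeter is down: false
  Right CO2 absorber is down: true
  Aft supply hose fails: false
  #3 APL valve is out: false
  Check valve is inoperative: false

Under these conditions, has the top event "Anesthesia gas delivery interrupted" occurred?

Breathing circuit lost [AND]: Check valve is inoperative=not, O2 cylinder is out=not → not all inputs occur → does not occur.
Scavenge line lost [AND]: Emergency pressure regulator degraded=occurs, Breathing circuit lost=not → not all inputs occur → does not occur.
Vaporizer chain fails [AND]: Right CO2 absorber is down=occurs, Reserve fresh-gas outlet faulted=not → not all inputs occur → does not occur.
Pipeline path inoperative [OR]: Vaporizer is down=not, Primary flowmeter is down=not, Aft supply hose fails=not → no input occurs → does not occur.
O2 supply down [OR]: Pipeline inlet fails=not, Pipeline path inoperative=not → no input occurs → does not occur.
Cylinder backup down [OR]: #3 APL valve is out=not, O2 supply down=not → no input occurs → does not occur.
Anesthesia gas delivery interrupted [OR]: Scavenge line lost=not, Vaporizer chain fails=not, Cylinder backup down=not → no input occurs → does not occur.

No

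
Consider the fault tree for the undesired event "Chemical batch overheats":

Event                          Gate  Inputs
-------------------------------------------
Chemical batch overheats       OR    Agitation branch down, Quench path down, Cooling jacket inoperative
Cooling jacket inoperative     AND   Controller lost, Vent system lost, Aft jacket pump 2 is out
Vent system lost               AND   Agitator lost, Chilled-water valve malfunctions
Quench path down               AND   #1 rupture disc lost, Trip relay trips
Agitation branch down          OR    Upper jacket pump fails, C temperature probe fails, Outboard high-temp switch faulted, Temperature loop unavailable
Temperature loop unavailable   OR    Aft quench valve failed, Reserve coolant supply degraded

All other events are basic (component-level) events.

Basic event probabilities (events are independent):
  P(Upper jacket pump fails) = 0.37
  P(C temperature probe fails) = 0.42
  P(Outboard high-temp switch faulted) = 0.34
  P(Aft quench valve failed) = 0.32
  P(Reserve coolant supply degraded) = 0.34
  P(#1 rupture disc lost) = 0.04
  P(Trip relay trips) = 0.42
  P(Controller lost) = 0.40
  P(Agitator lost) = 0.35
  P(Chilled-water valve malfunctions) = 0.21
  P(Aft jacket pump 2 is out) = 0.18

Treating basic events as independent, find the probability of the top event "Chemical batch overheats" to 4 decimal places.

0.8941

P(Temperature loop unavailable) [OR] = 1 − (1−0.32) × (1−0.34) = 0.551200
P(Agitation branch down) [OR] = 1 − (1−0.37) × (1−0.42) × (1−0.34) × (1−0.551200) = 0.891766
P(Quench path down) [AND] = 0.04 × 0.42 = 0.016800
P(Vent system lost) [AND] = 0.35 × 0.21 = 0.073500
P(Cooling jacket inoperative) [AND] = 0.40 × 0.073500 × 0.18 = 0.005292
P(Chemical batch overheats) [OR] = 1 − (1−0.891766) × (1−0.016800) × (1−0.005292) = 0.894147
Rounded to 4 decimal places: P(Chemical batch overheats) ≈ 0.8941.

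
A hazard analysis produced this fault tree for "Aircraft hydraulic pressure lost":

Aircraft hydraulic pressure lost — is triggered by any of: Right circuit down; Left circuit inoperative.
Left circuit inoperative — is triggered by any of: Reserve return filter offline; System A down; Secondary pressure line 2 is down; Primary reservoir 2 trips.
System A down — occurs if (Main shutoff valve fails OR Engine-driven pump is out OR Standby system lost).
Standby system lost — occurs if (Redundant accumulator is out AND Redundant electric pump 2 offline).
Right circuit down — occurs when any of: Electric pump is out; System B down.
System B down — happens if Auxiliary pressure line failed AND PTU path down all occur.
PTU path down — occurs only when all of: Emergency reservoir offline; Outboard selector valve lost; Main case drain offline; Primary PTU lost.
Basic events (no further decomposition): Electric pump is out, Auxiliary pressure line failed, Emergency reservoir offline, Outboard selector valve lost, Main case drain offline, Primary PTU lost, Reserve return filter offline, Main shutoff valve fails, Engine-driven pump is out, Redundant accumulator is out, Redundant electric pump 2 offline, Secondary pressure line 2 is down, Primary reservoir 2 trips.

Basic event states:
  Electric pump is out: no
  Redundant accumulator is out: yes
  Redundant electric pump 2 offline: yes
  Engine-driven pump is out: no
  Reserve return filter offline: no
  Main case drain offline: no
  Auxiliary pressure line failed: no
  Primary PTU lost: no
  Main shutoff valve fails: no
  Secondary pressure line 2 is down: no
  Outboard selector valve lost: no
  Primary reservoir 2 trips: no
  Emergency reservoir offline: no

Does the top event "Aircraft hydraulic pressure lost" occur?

PTU path down [AND]: Emergency reservoir offline=not, Outboard selector valve lost=not, Main case drain offline=not, Primary PTU lost=not → not all inputs occur → does not occur.
System B down [AND]: Auxiliary pressure line failed=not, PTU path down=not → not all inputs occur → does not occur.
Right circuit down [OR]: Electric pump is out=not, System B down=not → no input occurs → does not occur.
Standby system lost [AND]: Redundant accumulator is out=occurs, Redundant electric pump 2 offline=occurs → all inputs occur → occurs.
System A down [OR]: Main shutoff valve fails=not, Engine-driven pump is out=not, Standby system lost=occurs → at least one input occurs → occurs.
Left circuit inoperative [OR]: Reserve return filter offline=not, System A down=occurs, Secondary pressure line 2 is down=not, Primary reservoir 2 trips=not → at least one input occurs → occurs.
Aircraft hydraulic pressure lost [OR]: Right circuit down=not, Left circuit inoperative=occurs → at least one input occurs → occurs.

Yes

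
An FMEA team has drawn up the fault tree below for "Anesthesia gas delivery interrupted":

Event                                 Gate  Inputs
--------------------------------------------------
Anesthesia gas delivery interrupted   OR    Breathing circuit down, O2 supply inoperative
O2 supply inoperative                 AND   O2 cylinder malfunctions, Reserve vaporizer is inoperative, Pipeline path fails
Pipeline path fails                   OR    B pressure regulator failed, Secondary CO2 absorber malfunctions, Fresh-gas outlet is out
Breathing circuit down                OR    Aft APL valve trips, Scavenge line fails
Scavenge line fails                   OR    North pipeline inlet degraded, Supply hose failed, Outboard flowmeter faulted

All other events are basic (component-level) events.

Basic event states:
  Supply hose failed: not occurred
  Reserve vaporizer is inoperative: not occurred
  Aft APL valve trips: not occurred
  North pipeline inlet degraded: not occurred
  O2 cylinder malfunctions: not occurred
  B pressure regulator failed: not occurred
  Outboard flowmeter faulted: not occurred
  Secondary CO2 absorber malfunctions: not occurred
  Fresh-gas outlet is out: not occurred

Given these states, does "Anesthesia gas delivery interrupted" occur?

No

Scavenge line fails [OR]: North pipeline inlet degraded=not, Supply hose failed=not, Outboard flowmeter faulted=not → no input occurs → does not occur.
Breathing circuit down [OR]: Aft APL valve trips=not, Scavenge line fails=not → no input occurs → does not occur.
Pipeline path fails [OR]: B pressure regulator failed=not, Secondary CO2 absorber malfunctions=not, Fresh-gas outlet is out=not → no input occurs → does not occur.
O2 supply inoperative [AND]: O2 cylinder malfunctions=not, Reserve vaporizer is inoperative=not, Pipeline path fails=not → not all inputs occur → does not occur.
Anesthesia gas delivery interrupted [OR]: Breathing circuit down=not, O2 supply inoperative=not → no input occurs → does not occur.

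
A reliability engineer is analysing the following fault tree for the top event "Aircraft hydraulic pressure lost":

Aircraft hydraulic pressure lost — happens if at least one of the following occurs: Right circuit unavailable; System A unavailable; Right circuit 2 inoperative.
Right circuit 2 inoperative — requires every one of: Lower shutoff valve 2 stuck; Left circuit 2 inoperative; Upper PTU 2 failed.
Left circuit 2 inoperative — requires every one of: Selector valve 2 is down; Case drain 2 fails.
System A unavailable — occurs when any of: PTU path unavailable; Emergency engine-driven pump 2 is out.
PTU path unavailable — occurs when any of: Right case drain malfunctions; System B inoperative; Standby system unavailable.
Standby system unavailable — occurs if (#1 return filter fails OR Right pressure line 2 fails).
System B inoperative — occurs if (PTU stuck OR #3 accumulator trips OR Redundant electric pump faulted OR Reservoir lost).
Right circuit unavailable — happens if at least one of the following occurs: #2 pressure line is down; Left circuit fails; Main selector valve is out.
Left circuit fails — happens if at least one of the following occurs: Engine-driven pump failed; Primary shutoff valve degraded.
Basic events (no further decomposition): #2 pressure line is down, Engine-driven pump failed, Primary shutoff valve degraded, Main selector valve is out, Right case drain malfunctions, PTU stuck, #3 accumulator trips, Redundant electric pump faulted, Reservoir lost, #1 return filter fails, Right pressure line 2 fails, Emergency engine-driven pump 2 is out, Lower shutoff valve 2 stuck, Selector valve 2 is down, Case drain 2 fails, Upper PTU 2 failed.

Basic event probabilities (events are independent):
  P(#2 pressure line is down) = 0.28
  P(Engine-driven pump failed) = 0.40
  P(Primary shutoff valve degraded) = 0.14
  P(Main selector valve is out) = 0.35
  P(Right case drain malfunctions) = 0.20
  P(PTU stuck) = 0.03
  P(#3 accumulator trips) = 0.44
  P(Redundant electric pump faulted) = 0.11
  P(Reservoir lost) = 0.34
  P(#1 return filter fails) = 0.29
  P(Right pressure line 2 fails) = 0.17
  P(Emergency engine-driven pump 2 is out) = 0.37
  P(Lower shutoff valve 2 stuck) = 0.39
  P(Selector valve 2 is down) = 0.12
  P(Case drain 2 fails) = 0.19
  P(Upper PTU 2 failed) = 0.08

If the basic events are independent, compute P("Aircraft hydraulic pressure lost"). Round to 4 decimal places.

P(Left circuit fails) [OR] = 1 − (1−0.40) × (1−0.14) = 0.484000
P(Right circuit unavailable) [OR] = 1 − (1−0.28) × (1−0.484000) × (1−0.35) = 0.758512
P(System B inoperative) [OR] = 1 − (1−0.03) × (1−0.44) × (1−0.11) × (1−0.34) = 0.680924
P(Standby system unavailable) [OR] = 1 − (1−0.29) × (1−0.17) = 0.410700
P(PTU path unavailable) [OR] = 1 − (1−0.20) × (1−0.680924) × (1−0.410700) = 0.849575
P(System A unavailable) [OR] = 1 − (1−0.849575) × (1−0.37) = 0.905232
P(Left circuit 2 inoperative) [AND] = 0.12 × 0.19 = 0.022800
P(Right circuit 2 inoperative) [AND] = 0.39 × 0.022800 × 0.08 = 0.000711
P(Aircraft hydraulic pressure lost) [OR] = 1 − (1−0.758512) × (1−0.905232) × (1−0.000711) = 0.977131
Rounded to 4 decimal places: P(Aircraft hydraulic pressure lost) ≈ 0.9771.

0.9771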